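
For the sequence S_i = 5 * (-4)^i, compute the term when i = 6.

S_6 = 5 * (-4)^6 = 5 * 4096 = 20480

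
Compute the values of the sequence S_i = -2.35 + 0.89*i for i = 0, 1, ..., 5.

This is an arithmetic sequence.
i=0: S_0 = -2.35 + 0.89*0 = -2.35
i=1: S_1 = -2.35 + 0.89*1 = -1.46
i=2: S_2 = -2.35 + 0.89*2 = -0.57
i=3: S_3 = -2.35 + 0.89*3 = 0.32
i=4: S_4 = -2.35 + 0.89*4 = 1.21
i=5: S_5 = -2.35 + 0.89*5 = 2.1
The first 6 terms are: [-2.35, -1.46, -0.57, 0.32, 1.21, 2.1]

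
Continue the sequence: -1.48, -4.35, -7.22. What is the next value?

Differences: -4.35 - -1.48 = -2.87
This is an arithmetic sequence with common difference d = -2.87.
Next term = -7.22 + -2.87 = -10.09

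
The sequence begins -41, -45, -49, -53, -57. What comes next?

Differences: -45 - -41 = -4
This is an arithmetic sequence with common difference d = -4.
Next term = -57 + -4 = -61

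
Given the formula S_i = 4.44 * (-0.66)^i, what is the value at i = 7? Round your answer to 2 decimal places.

S_7 = 4.44 * (-0.66)^7 ≈ 4.44 * -0.0546 ≈ -0.24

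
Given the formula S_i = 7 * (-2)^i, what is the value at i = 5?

S_5 = 7 * (-2)^5 = 7 * -32 = -224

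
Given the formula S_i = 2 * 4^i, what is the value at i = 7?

S_7 = 2 * 4^7 = 2 * 16384 = 32768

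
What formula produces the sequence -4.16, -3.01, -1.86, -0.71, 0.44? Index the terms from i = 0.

Check differences: -3.01 - -4.16 = 1.15
-1.86 - -3.01 = 1.15
Common difference d = 1.15.
First term a = -4.16.
Formula: S_i = -4.16 + 1.15*i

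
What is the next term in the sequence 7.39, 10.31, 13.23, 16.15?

Differences: 10.31 - 7.39 = 2.92
This is an arithmetic sequence with common difference d = 2.92.
Next term = 16.15 + 2.92 = 19.07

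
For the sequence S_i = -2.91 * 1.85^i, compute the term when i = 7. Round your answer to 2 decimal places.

S_7 = -2.91 * 1.85^7 ≈ -2.91 * 74.1655 ≈ -215.82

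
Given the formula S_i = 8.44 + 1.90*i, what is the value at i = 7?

S_7 = 8.44 + 1.9*7 = 8.44 + 13.3 = 21.74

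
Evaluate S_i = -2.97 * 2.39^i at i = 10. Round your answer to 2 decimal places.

S_10 = -2.97 * 2.39^10 ≈ -2.97 * 6081.0561 ≈ -18060.74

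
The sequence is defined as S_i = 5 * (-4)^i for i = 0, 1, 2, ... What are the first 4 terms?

This is a geometric sequence.
i=0: S_0 = 5 * (-4)^0 = 5
i=1: S_1 = 5 * (-4)^1 = -20
i=2: S_2 = 5 * (-4)^2 = 80
i=3: S_3 = 5 * (-4)^3 = -320
The first 4 terms are: [5, -20, 80, -320]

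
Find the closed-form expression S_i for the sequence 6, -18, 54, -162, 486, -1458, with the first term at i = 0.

Check ratios: -18 / 6 = -3.0
Common ratio r = -3.
First term a = 6.
Formula: S_i = 6 * (-3)^i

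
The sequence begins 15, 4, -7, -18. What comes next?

Differences: 4 - 15 = -11
This is an arithmetic sequence with common difference d = -11.
Next term = -18 + -11 = -29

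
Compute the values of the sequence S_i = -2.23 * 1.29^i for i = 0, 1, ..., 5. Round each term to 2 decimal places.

This is a geometric sequence.
i=0: S_0 = -2.23 * 1.29^0 = -2.23
i=1: S_1 = -2.23 * 1.29^1 ≈ -2.88
i=2: S_2 = -2.23 * 1.29^2 ≈ -3.71
i=3: S_3 = -2.23 * 1.29^3 ≈ -4.79
i=4: S_4 = -2.23 * 1.29^4 ≈ -6.18
i=5: S_5 = -2.23 * 1.29^5 ≈ -7.97
The first 6 terms are: [-2.23, -2.88, -3.71, -4.79, -6.18, -7.97]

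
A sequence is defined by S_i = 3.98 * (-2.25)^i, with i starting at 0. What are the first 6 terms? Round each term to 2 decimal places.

This is a geometric sequence.
i=0: S_0 = 3.98 * (-2.25)^0 = 3.98
i=1: S_1 = 3.98 * (-2.25)^1 ≈ -8.96
i=2: S_2 = 3.98 * (-2.25)^2 ≈ 20.15
i=3: S_3 = 3.98 * (-2.25)^3 ≈ -45.33
i=4: S_4 = 3.98 * (-2.25)^4 ≈ 102.0
i=5: S_5 = 3.98 * (-2.25)^5 ≈ -229.51
The first 6 terms are: [3.98, -8.96, 20.15, -45.33, 102.0, -229.51]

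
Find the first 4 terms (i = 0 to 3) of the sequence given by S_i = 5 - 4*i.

This is an arithmetic sequence.
i=0: S_0 = 5 + -4*0 = 5
i=1: S_1 = 5 + -4*1 = 1
i=2: S_2 = 5 + -4*2 = -3
i=3: S_3 = 5 + -4*3 = -7
The first 4 terms are: [5, 1, -3, -7]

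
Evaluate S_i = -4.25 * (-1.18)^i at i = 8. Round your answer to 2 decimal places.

S_8 = -4.25 * (-1.18)^8 ≈ -4.25 * 3.7589 ≈ -15.98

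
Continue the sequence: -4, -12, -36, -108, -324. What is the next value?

Ratios: -12 / -4 = 3.0
This is a geometric sequence with common ratio r = 3.
Next term = -324 * 3 = -972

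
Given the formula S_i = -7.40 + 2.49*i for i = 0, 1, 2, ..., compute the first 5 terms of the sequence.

This is an arithmetic sequence.
i=0: S_0 = -7.4 + 2.49*0 = -7.4
i=1: S_1 = -7.4 + 2.49*1 = -4.91
i=2: S_2 = -7.4 + 2.49*2 = -2.42
i=3: S_3 = -7.4 + 2.49*3 = 0.07
i=4: S_4 = -7.4 + 2.49*4 = 2.56
The first 5 terms are: [-7.4, -4.91, -2.42, 0.07, 2.56]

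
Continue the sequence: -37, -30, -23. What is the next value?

Differences: -30 - -37 = 7
This is an arithmetic sequence with common difference d = 7.
Next term = -23 + 7 = -16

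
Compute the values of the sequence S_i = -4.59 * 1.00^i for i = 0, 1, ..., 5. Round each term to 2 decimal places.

This is a geometric sequence.
i=0: S_0 = -4.59 * 1.0^0 = -4.59
i=1: S_1 = -4.59 * 1.0^1 = -4.59
i=2: S_2 = -4.59 * 1.0^2 = -4.59
i=3: S_3 = -4.59 * 1.0^3 = -4.59
i=4: S_4 = -4.59 * 1.0^4 = -4.59
i=5: S_5 = -4.59 * 1.0^5 = -4.59
The first 6 terms are: [-4.59, -4.59, -4.59, -4.59, -4.59, -4.59]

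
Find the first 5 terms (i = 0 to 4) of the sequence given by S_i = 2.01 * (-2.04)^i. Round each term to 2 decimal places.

This is a geometric sequence.
i=0: S_0 = 2.01 * (-2.04)^0 = 2.01
i=1: S_1 = 2.01 * (-2.04)^1 ≈ -4.1
i=2: S_2 = 2.01 * (-2.04)^2 ≈ 8.36
i=3: S_3 = 2.01 * (-2.04)^3 ≈ -17.06
i=4: S_4 = 2.01 * (-2.04)^4 ≈ 34.81
The first 5 terms are: [2.01, -4.1, 8.36, -17.06, 34.81]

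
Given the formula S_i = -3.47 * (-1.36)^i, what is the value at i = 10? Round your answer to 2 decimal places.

S_10 = -3.47 * (-1.36)^10 ≈ -3.47 * 21.6466 ≈ -75.11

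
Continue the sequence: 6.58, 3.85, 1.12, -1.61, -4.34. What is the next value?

Differences: 3.85 - 6.58 = -2.73
This is an arithmetic sequence with common difference d = -2.73.
Next term = -4.34 + -2.73 = -7.07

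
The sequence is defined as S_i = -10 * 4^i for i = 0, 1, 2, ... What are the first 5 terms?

This is a geometric sequence.
i=0: S_0 = -10 * 4^0 = -10
i=1: S_1 = -10 * 4^1 = -40
i=2: S_2 = -10 * 4^2 = -160
i=3: S_3 = -10 * 4^3 = -640
i=4: S_4 = -10 * 4^4 = -2560
The first 5 terms are: [-10, -40, -160, -640, -2560]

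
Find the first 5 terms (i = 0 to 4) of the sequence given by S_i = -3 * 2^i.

This is a geometric sequence.
i=0: S_0 = -3 * 2^0 = -3
i=1: S_1 = -3 * 2^1 = -6
i=2: S_2 = -3 * 2^2 = -12
i=3: S_3 = -3 * 2^3 = -24
i=4: S_4 = -3 * 2^4 = -48
The first 5 terms are: [-3, -6, -12, -24, -48]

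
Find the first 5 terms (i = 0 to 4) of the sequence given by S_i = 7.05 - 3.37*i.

This is an arithmetic sequence.
i=0: S_0 = 7.05 + -3.37*0 = 7.05
i=1: S_1 = 7.05 + -3.37*1 = 3.68
i=2: S_2 = 7.05 + -3.37*2 = 0.31
i=3: S_3 = 7.05 + -3.37*3 = -3.06
i=4: S_4 = 7.05 + -3.37*4 = -6.43
The first 5 terms are: [7.05, 3.68, 0.31, -3.06, -6.43]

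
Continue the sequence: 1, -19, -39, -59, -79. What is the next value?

Differences: -19 - 1 = -20
This is an arithmetic sequence with common difference d = -20.
Next term = -79 + -20 = -99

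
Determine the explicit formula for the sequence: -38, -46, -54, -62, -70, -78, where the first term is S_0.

Check differences: -46 - -38 = -8
-54 - -46 = -8
Common difference d = -8.
First term a = -38.
Formula: S_i = -38 - 8*i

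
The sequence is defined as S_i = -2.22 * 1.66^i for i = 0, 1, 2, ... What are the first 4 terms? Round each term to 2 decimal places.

This is a geometric sequence.
i=0: S_0 = -2.22 * 1.66^0 = -2.22
i=1: S_1 = -2.22 * 1.66^1 ≈ -3.69
i=2: S_2 = -2.22 * 1.66^2 ≈ -6.12
i=3: S_3 = -2.22 * 1.66^3 ≈ -10.15
The first 4 terms are: [-2.22, -3.69, -6.12, -10.15]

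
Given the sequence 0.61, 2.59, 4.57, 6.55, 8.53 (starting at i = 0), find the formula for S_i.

Check differences: 2.59 - 0.61 = 1.98
4.57 - 2.59 = 1.98
Common difference d = 1.98.
First term a = 0.61.
Formula: S_i = 0.61 + 1.98*i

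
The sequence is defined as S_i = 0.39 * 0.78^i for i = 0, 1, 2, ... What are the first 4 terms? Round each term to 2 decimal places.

This is a geometric sequence.
i=0: S_0 = 0.39 * 0.78^0 = 0.39
i=1: S_1 = 0.39 * 0.78^1 ≈ 0.3
i=2: S_2 = 0.39 * 0.78^2 ≈ 0.24
i=3: S_3 = 0.39 * 0.78^3 ≈ 0.19
The first 4 terms are: [0.39, 0.3, 0.24, 0.19]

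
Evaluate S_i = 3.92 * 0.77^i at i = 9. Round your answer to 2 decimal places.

S_9 = 3.92 * 0.77^9 ≈ 3.92 * 0.0952 ≈ 0.37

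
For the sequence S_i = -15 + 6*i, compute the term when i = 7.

S_7 = -15 + 6*7 = -15 + 42 = 27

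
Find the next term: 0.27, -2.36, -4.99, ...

Differences: -2.36 - 0.27 = -2.63
This is an arithmetic sequence with common difference d = -2.63.
Next term = -4.99 + -2.63 = -7.62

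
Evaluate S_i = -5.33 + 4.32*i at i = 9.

S_9 = -5.33 + 4.32*9 = -5.33 + 38.88 = 33.55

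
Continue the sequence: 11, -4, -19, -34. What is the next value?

Differences: -4 - 11 = -15
This is an arithmetic sequence with common difference d = -15.
Next term = -34 + -15 = -49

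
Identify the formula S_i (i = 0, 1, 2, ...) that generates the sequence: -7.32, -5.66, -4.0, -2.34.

Check differences: -5.66 - -7.32 = 1.66
-4.0 - -5.66 = 1.66
Common difference d = 1.66.
First term a = -7.32.
Formula: S_i = -7.32 + 1.66*i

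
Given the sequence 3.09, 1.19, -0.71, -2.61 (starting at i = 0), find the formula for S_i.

Check differences: 1.19 - 3.09 = -1.9
-0.71 - 1.19 = -1.9
Common difference d = -1.9.
First term a = 3.09.
Formula: S_i = 3.09 - 1.90*i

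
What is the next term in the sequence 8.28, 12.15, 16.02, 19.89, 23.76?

Differences: 12.15 - 8.28 = 3.87
This is an arithmetic sequence with common difference d = 3.87.
Next term = 23.76 + 3.87 = 27.63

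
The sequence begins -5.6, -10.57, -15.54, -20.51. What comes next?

Differences: -10.57 - -5.6 = -4.97
This is an arithmetic sequence with common difference d = -4.97.
Next term = -20.51 + -4.97 = -25.48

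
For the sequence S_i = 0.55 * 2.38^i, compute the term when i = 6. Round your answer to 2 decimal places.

S_6 = 0.55 * 2.38^6 ≈ 0.55 * 181.7447 ≈ 99.96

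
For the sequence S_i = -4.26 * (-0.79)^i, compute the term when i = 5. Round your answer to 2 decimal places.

S_5 = -4.26 * (-0.79)^5 ≈ -4.26 * -0.3077 ≈ 1.31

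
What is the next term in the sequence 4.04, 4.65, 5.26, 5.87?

Differences: 4.65 - 4.04 = 0.61
This is an arithmetic sequence with common difference d = 0.61.
Next term = 5.87 + 0.61 = 6.48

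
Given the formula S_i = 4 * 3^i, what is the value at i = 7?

S_7 = 4 * 3^7 = 4 * 2187 = 8748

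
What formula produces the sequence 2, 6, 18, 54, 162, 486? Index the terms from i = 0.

Check ratios: 6 / 2 = 3.0
Common ratio r = 3.
First term a = 2.
Formula: S_i = 2 * 3^i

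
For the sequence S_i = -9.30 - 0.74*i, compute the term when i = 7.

S_7 = -9.3 + -0.74*7 = -9.3 + -5.18 = -14.48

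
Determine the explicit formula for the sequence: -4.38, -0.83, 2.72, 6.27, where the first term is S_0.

Check differences: -0.83 - -4.38 = 3.55
2.72 - -0.83 = 3.55
Common difference d = 3.55.
First term a = -4.38.
Formula: S_i = -4.38 + 3.55*i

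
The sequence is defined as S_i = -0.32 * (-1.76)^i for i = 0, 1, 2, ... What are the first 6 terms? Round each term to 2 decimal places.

This is a geometric sequence.
i=0: S_0 = -0.32 * (-1.76)^0 = -0.32
i=1: S_1 = -0.32 * (-1.76)^1 ≈ 0.56
i=2: S_2 = -0.32 * (-1.76)^2 ≈ -0.99
i=3: S_3 = -0.32 * (-1.76)^3 ≈ 1.74
i=4: S_4 = -0.32 * (-1.76)^4 ≈ -3.07
i=5: S_5 = -0.32 * (-1.76)^5 ≈ 5.4
The first 6 terms are: [-0.32, 0.56, -0.99, 1.74, -3.07, 5.4]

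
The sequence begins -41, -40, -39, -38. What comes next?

Differences: -40 - -41 = 1
This is an arithmetic sequence with common difference d = 1.
Next term = -38 + 1 = -37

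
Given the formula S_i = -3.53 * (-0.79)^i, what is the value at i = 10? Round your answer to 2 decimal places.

S_10 = -3.53 * (-0.79)^10 ≈ -3.53 * 0.0947 ≈ -0.33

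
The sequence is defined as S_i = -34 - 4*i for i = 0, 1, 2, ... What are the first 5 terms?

This is an arithmetic sequence.
i=0: S_0 = -34 + -4*0 = -34
i=1: S_1 = -34 + -4*1 = -38
i=2: S_2 = -34 + -4*2 = -42
i=3: S_3 = -34 + -4*3 = -46
i=4: S_4 = -34 + -4*4 = -50
The first 5 terms are: [-34, -38, -42, -46, -50]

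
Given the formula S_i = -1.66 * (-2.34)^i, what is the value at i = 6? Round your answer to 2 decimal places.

S_6 = -1.66 * (-2.34)^6 ≈ -1.66 * 164.1705 ≈ -272.52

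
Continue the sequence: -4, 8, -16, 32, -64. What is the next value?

Ratios: 8 / -4 = -2.0
This is a geometric sequence with common ratio r = -2.
Next term = -64 * -2 = 128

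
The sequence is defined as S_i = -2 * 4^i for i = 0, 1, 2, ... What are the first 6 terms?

This is a geometric sequence.
i=0: S_0 = -2 * 4^0 = -2
i=1: S_1 = -2 * 4^1 = -8
i=2: S_2 = -2 * 4^2 = -32
i=3: S_3 = -2 * 4^3 = -128
i=4: S_4 = -2 * 4^4 = -512
i=5: S_5 = -2 * 4^5 = -2048
The first 6 terms are: [-2, -8, -32, -128, -512, -2048]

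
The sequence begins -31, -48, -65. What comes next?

Differences: -48 - -31 = -17
This is an arithmetic sequence with common difference d = -17.
Next term = -65 + -17 = -82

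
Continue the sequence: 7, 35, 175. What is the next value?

Ratios: 35 / 7 = 5.0
This is a geometric sequence with common ratio r = 5.
Next term = 175 * 5 = 875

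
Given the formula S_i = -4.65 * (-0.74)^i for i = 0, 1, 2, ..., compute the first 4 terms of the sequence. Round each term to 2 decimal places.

This is a geometric sequence.
i=0: S_0 = -4.65 * (-0.74)^0 = -4.65
i=1: S_1 = -4.65 * (-0.74)^1 ≈ 3.44
i=2: S_2 = -4.65 * (-0.74)^2 ≈ -2.55
i=3: S_3 = -4.65 * (-0.74)^3 ≈ 1.88
The first 4 terms are: [-4.65, 3.44, -2.55, 1.88]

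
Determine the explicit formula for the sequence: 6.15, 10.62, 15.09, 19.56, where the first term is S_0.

Check differences: 10.62 - 6.15 = 4.47
15.09 - 10.62 = 4.47
Common difference d = 4.47.
First term a = 6.15.
Formula: S_i = 6.15 + 4.47*i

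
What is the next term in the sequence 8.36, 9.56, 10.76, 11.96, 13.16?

Differences: 9.56 - 8.36 = 1.2
This is an arithmetic sequence with common difference d = 1.2.
Next term = 13.16 + 1.2 = 14.36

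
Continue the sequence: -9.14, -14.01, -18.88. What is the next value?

Differences: -14.01 - -9.14 = -4.87
This is an arithmetic sequence with common difference d = -4.87.
Next term = -18.88 + -4.87 = -23.75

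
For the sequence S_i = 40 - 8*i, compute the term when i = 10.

S_10 = 40 + -8*10 = 40 + -80 = -40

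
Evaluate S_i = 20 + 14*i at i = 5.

S_5 = 20 + 14*5 = 20 + 70 = 90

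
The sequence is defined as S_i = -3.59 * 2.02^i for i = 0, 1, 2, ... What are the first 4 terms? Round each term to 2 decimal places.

This is a geometric sequence.
i=0: S_0 = -3.59 * 2.02^0 = -3.59
i=1: S_1 = -3.59 * 2.02^1 ≈ -7.25
i=2: S_2 = -3.59 * 2.02^2 ≈ -14.65
i=3: S_3 = -3.59 * 2.02^3 ≈ -29.59
The first 4 terms are: [-3.59, -7.25, -14.65, -29.59]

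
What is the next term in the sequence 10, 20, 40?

Ratios: 20 / 10 = 2.0
This is a geometric sequence with common ratio r = 2.
Next term = 40 * 2 = 80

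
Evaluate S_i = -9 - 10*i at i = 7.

S_7 = -9 + -10*7 = -9 + -70 = -79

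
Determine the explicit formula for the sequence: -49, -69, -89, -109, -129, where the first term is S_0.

Check differences: -69 - -49 = -20
-89 - -69 = -20
Common difference d = -20.
First term a = -49.
Formula: S_i = -49 - 20*i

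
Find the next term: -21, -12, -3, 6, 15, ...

Differences: -12 - -21 = 9
This is an arithmetic sequence with common difference d = 9.
Next term = 15 + 9 = 24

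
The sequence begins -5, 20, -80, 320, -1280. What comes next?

Ratios: 20 / -5 = -4.0
This is a geometric sequence with common ratio r = -4.
Next term = -1280 * -4 = 5120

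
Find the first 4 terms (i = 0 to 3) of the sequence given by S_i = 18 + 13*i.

This is an arithmetic sequence.
i=0: S_0 = 18 + 13*0 = 18
i=1: S_1 = 18 + 13*1 = 31
i=2: S_2 = 18 + 13*2 = 44
i=3: S_3 = 18 + 13*3 = 57
The first 4 terms are: [18, 31, 44, 57]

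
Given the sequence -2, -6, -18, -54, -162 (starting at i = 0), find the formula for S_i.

Check ratios: -6 / -2 = 3.0
Common ratio r = 3.
First term a = -2.
Formula: S_i = -2 * 3^i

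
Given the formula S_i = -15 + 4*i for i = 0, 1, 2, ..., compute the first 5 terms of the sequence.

This is an arithmetic sequence.
i=0: S_0 = -15 + 4*0 = -15
i=1: S_1 = -15 + 4*1 = -11
i=2: S_2 = -15 + 4*2 = -7
i=3: S_3 = -15 + 4*3 = -3
i=4: S_4 = -15 + 4*4 = 1
The first 5 terms are: [-15, -11, -7, -3, 1]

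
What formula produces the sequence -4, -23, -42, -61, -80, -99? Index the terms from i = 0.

Check differences: -23 - -4 = -19
-42 - -23 = -19
Common difference d = -19.
First term a = -4.
Formula: S_i = -4 - 19*i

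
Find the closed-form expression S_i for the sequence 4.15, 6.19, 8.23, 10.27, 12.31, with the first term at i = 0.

Check differences: 6.19 - 4.15 = 2.04
8.23 - 6.19 = 2.04
Common difference d = 2.04.
First term a = 4.15.
Formula: S_i = 4.15 + 2.04*i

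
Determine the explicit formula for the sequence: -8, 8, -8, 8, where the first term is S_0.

Check ratios: 8 / -8 = -1.0
Common ratio r = -1.
First term a = -8.
Formula: S_i = -8 * (-1)^i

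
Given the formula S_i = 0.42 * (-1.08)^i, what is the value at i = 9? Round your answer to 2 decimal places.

S_9 = 0.42 * (-1.08)^9 ≈ 0.42 * -1.999 ≈ -0.84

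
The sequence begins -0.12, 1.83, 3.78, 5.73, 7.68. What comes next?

Differences: 1.83 - -0.12 = 1.95
This is an arithmetic sequence with common difference d = 1.95.
Next term = 7.68 + 1.95 = 9.63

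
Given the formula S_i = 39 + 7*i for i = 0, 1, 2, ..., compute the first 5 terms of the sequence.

This is an arithmetic sequence.
i=0: S_0 = 39 + 7*0 = 39
i=1: S_1 = 39 + 7*1 = 46
i=2: S_2 = 39 + 7*2 = 53
i=3: S_3 = 39 + 7*3 = 60
i=4: S_4 = 39 + 7*4 = 67
The first 5 terms are: [39, 46, 53, 60, 67]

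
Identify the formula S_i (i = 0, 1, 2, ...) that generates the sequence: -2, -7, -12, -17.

Check differences: -7 - -2 = -5
-12 - -7 = -5
Common difference d = -5.
First term a = -2.
Formula: S_i = -2 - 5*i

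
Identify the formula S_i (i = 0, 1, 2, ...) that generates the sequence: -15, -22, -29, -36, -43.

Check differences: -22 - -15 = -7
-29 - -22 = -7
Common difference d = -7.
First term a = -15.
Formula: S_i = -15 - 7*i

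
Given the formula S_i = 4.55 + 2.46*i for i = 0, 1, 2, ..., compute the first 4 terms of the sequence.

This is an arithmetic sequence.
i=0: S_0 = 4.55 + 2.46*0 = 4.55
i=1: S_1 = 4.55 + 2.46*1 = 7.01
i=2: S_2 = 4.55 + 2.46*2 = 9.47
i=3: S_3 = 4.55 + 2.46*3 = 11.93
The first 4 terms are: [4.55, 7.01, 9.47, 11.93]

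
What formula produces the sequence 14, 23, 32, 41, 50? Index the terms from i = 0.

Check differences: 23 - 14 = 9
32 - 23 = 9
Common difference d = 9.
First term a = 14.
Formula: S_i = 14 + 9*i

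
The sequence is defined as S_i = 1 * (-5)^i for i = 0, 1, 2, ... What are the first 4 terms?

This is a geometric sequence.
i=0: S_0 = 1 * (-5)^0 = 1
i=1: S_1 = 1 * (-5)^1 = -5
i=2: S_2 = 1 * (-5)^2 = 25
i=3: S_3 = 1 * (-5)^3 = -125
The first 4 terms are: [1, -5, 25, -125]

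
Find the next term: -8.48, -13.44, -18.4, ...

Differences: -13.44 - -8.48 = -4.96
This is an arithmetic sequence with common difference d = -4.96.
Next term = -18.4 + -4.96 = -23.36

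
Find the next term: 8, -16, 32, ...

Ratios: -16 / 8 = -2.0
This is a geometric sequence with common ratio r = -2.
Next term = 32 * -2 = -64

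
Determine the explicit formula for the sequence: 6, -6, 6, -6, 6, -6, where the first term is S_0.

Check ratios: -6 / 6 = -1.0
Common ratio r = -1.
First term a = 6.
Formula: S_i = 6 * (-1)^i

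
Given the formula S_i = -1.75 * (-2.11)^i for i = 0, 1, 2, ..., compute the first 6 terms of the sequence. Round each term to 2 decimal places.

This is a geometric sequence.
i=0: S_0 = -1.75 * (-2.11)^0 = -1.75
i=1: S_1 = -1.75 * (-2.11)^1 ≈ 3.69
i=2: S_2 = -1.75 * (-2.11)^2 ≈ -7.79
i=3: S_3 = -1.75 * (-2.11)^3 ≈ 16.44
i=4: S_4 = -1.75 * (-2.11)^4 ≈ -34.69
i=5: S_5 = -1.75 * (-2.11)^5 ≈ 73.19
The first 6 terms are: [-1.75, 3.69, -7.79, 16.44, -34.69, 73.19]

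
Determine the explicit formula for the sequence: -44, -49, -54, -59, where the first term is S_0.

Check differences: -49 - -44 = -5
-54 - -49 = -5
Common difference d = -5.
First term a = -44.
Formula: S_i = -44 - 5*i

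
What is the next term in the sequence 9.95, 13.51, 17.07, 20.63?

Differences: 13.51 - 9.95 = 3.56
This is an arithmetic sequence with common difference d = 3.56.
Next term = 20.63 + 3.56 = 24.19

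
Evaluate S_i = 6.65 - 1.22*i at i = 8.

S_8 = 6.65 + -1.22*8 = 6.65 + -9.76 = -3.11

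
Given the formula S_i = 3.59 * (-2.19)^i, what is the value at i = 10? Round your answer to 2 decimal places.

S_10 = 3.59 * (-2.19)^10 ≈ 3.59 * 2537.7051 ≈ 9110.36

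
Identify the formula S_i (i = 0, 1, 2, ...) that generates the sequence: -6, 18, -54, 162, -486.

Check ratios: 18 / -6 = -3.0
Common ratio r = -3.
First term a = -6.
Formula: S_i = -6 * (-3)^i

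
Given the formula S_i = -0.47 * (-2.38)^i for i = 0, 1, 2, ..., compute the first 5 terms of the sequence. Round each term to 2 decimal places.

This is a geometric sequence.
i=0: S_0 = -0.47 * (-2.38)^0 = -0.47
i=1: S_1 = -0.47 * (-2.38)^1 ≈ 1.12
i=2: S_2 = -0.47 * (-2.38)^2 ≈ -2.66
i=3: S_3 = -0.47 * (-2.38)^3 ≈ 6.34
i=4: S_4 = -0.47 * (-2.38)^4 ≈ -15.08
The first 5 terms are: [-0.47, 1.12, -2.66, 6.34, -15.08]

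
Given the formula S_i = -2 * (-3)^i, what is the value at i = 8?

S_8 = -2 * (-3)^8 = -2 * 6561 = -13122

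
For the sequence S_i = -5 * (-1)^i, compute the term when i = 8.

S_8 = -5 * (-1)^8 = -5 * 1 = -5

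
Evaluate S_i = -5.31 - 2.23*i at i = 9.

S_9 = -5.31 + -2.23*9 = -5.31 + -20.07 = -25.38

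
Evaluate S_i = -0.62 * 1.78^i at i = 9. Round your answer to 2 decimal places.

S_9 = -0.62 * 1.78^9 ≈ -0.62 * 179.3825 ≈ -111.22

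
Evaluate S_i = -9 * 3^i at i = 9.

S_9 = -9 * 3^9 = -9 * 19683 = -177147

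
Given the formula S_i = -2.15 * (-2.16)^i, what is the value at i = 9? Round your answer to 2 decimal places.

S_9 = -2.15 * (-2.16)^9 ≈ -2.15 * -1023.4904 ≈ 2200.5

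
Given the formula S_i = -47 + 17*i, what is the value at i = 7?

S_7 = -47 + 17*7 = -47 + 119 = 72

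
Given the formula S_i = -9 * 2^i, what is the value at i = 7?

S_7 = -9 * 2^7 = -9 * 128 = -1152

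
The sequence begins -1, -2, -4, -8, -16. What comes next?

Ratios: -2 / -1 = 2.0
This is a geometric sequence with common ratio r = 2.
Next term = -16 * 2 = -32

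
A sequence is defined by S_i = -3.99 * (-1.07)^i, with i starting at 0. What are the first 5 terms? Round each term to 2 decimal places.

This is a geometric sequence.
i=0: S_0 = -3.99 * (-1.07)^0 = -3.99
i=1: S_1 = -3.99 * (-1.07)^1 ≈ 4.27
i=2: S_2 = -3.99 * (-1.07)^2 ≈ -4.57
i=3: S_3 = -3.99 * (-1.07)^3 ≈ 4.89
i=4: S_4 = -3.99 * (-1.07)^4 ≈ -5.23
The first 5 terms are: [-3.99, 4.27, -4.57, 4.89, -5.23]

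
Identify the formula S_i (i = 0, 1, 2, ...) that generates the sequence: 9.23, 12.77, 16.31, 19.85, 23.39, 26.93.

Check differences: 12.77 - 9.23 = 3.54
16.31 - 12.77 = 3.54
Common difference d = 3.54.
First term a = 9.23.
Formula: S_i = 9.23 + 3.54*i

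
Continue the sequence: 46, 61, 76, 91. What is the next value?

Differences: 61 - 46 = 15
This is an arithmetic sequence with common difference d = 15.
Next term = 91 + 15 = 106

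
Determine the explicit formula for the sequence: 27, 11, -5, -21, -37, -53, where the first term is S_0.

Check differences: 11 - 27 = -16
-5 - 11 = -16
Common difference d = -16.
First term a = 27.
Formula: S_i = 27 - 16*i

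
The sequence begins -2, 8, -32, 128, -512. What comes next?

Ratios: 8 / -2 = -4.0
This is a geometric sequence with common ratio r = -4.
Next term = -512 * -4 = 2048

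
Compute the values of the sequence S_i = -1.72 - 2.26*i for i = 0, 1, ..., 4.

This is an arithmetic sequence.
i=0: S_0 = -1.72 + -2.26*0 = -1.72
i=1: S_1 = -1.72 + -2.26*1 = -3.98
i=2: S_2 = -1.72 + -2.26*2 = -6.24
i=3: S_3 = -1.72 + -2.26*3 = -8.5
i=4: S_4 = -1.72 + -2.26*4 = -10.76
The first 5 terms are: [-1.72, -3.98, -6.24, -8.5, -10.76]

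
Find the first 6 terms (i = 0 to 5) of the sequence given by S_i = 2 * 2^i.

This is a geometric sequence.
i=0: S_0 = 2 * 2^0 = 2
i=1: S_1 = 2 * 2^1 = 4
i=2: S_2 = 2 * 2^2 = 8
i=3: S_3 = 2 * 2^3 = 16
i=4: S_4 = 2 * 2^4 = 32
i=5: S_5 = 2 * 2^5 = 64
The first 6 terms are: [2, 4, 8, 16, 32, 64]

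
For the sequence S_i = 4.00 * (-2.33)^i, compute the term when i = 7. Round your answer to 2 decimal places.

S_7 = 4.0 * (-2.33)^7 ≈ 4.0 * -372.8133 ≈ -1491.25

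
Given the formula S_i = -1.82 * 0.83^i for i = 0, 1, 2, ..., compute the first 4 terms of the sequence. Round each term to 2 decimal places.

This is a geometric sequence.
i=0: S_0 = -1.82 * 0.83^0 = -1.82
i=1: S_1 = -1.82 * 0.83^1 ≈ -1.51
i=2: S_2 = -1.82 * 0.83^2 ≈ -1.25
i=3: S_3 = -1.82 * 0.83^3 ≈ -1.04
The first 4 terms are: [-1.82, -1.51, -1.25, -1.04]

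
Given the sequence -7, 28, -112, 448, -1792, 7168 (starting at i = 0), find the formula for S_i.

Check ratios: 28 / -7 = -4.0
Common ratio r = -4.
First term a = -7.
Formula: S_i = -7 * (-4)^i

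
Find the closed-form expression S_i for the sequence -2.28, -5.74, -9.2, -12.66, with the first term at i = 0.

Check differences: -5.74 - -2.28 = -3.46
-9.2 - -5.74 = -3.46
Common difference d = -3.46.
First term a = -2.28.
Formula: S_i = -2.28 - 3.46*i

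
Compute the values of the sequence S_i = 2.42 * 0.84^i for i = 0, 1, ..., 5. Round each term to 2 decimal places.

This is a geometric sequence.
i=0: S_0 = 2.42 * 0.84^0 = 2.42
i=1: S_1 = 2.42 * 0.84^1 ≈ 2.03
i=2: S_2 = 2.42 * 0.84^2 ≈ 1.71
i=3: S_3 = 2.42 * 0.84^3 ≈ 1.43
i=4: S_4 = 2.42 * 0.84^4 ≈ 1.2
i=5: S_5 = 2.42 * 0.84^5 ≈ 1.01
The first 6 terms are: [2.42, 2.03, 1.71, 1.43, 1.2, 1.01]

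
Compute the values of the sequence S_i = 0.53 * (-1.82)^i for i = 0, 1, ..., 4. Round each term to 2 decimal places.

This is a geometric sequence.
i=0: S_0 = 0.53 * (-1.82)^0 = 0.53
i=1: S_1 = 0.53 * (-1.82)^1 ≈ -0.96
i=2: S_2 = 0.53 * (-1.82)^2 ≈ 1.76
i=3: S_3 = 0.53 * (-1.82)^3 ≈ -3.2
i=4: S_4 = 0.53 * (-1.82)^4 ≈ 5.82
The first 5 terms are: [0.53, -0.96, 1.76, -3.2, 5.82]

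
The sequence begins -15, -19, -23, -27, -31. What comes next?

Differences: -19 - -15 = -4
This is an arithmetic sequence with common difference d = -4.
Next term = -31 + -4 = -35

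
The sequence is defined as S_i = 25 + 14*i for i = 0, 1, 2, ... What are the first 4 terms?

This is an arithmetic sequence.
i=0: S_0 = 25 + 14*0 = 25
i=1: S_1 = 25 + 14*1 = 39
i=2: S_2 = 25 + 14*2 = 53
i=3: S_3 = 25 + 14*3 = 67
The first 4 terms are: [25, 39, 53, 67]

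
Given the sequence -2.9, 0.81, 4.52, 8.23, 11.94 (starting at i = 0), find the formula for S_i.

Check differences: 0.81 - -2.9 = 3.71
4.52 - 0.81 = 3.71
Common difference d = 3.71.
First term a = -2.9.
Formula: S_i = -2.90 + 3.71*i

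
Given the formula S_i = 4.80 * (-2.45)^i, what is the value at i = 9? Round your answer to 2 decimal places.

S_9 = 4.8 * (-2.45)^9 ≈ 4.8 * -3180.4953 ≈ -15266.38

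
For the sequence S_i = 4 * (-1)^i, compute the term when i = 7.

S_7 = 4 * (-1)^7 = 4 * -1 = -4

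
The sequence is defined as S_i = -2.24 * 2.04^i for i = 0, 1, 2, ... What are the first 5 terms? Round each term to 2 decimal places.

This is a geometric sequence.
i=0: S_0 = -2.24 * 2.04^0 = -2.24
i=1: S_1 = -2.24 * 2.04^1 ≈ -4.57
i=2: S_2 = -2.24 * 2.04^2 ≈ -9.32
i=3: S_3 = -2.24 * 2.04^3 ≈ -19.02
i=4: S_4 = -2.24 * 2.04^4 ≈ -38.79
The first 5 terms are: [-2.24, -4.57, -9.32, -19.02, -38.79]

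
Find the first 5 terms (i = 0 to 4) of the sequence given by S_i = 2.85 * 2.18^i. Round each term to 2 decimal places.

This is a geometric sequence.
i=0: S_0 = 2.85 * 2.18^0 = 2.85
i=1: S_1 = 2.85 * 2.18^1 ≈ 6.21
i=2: S_2 = 2.85 * 2.18^2 ≈ 13.54
i=3: S_3 = 2.85 * 2.18^3 ≈ 29.53
i=4: S_4 = 2.85 * 2.18^4 ≈ 64.37
The first 5 terms are: [2.85, 6.21, 13.54, 29.53, 64.37]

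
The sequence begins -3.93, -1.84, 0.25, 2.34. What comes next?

Differences: -1.84 - -3.93 = 2.09
This is an arithmetic sequence with common difference d = 2.09.
Next term = 2.34 + 2.09 = 4.43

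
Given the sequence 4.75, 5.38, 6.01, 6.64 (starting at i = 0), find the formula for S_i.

Check differences: 5.38 - 4.75 = 0.63
6.01 - 5.38 = 0.63
Common difference d = 0.63.
First term a = 4.75.
Formula: S_i = 4.75 + 0.63*i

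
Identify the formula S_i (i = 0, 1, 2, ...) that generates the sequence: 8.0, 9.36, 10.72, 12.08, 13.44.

Check differences: 9.36 - 8.0 = 1.36
10.72 - 9.36 = 1.36
Common difference d = 1.36.
First term a = 8.0.
Formula: S_i = 8.00 + 1.36*i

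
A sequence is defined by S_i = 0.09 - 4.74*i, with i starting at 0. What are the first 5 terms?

This is an arithmetic sequence.
i=0: S_0 = 0.09 + -4.74*0 = 0.09
i=1: S_1 = 0.09 + -4.74*1 = -4.65
i=2: S_2 = 0.09 + -4.74*2 = -9.39
i=3: S_3 = 0.09 + -4.74*3 = -14.13
i=4: S_4 = 0.09 + -4.74*4 = -18.87
The first 5 terms are: [0.09, -4.65, -9.39, -14.13, -18.87]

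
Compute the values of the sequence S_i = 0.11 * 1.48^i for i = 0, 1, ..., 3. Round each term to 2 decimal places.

This is a geometric sequence.
i=0: S_0 = 0.11 * 1.48^0 = 0.11
i=1: S_1 = 0.11 * 1.48^1 ≈ 0.16
i=2: S_2 = 0.11 * 1.48^2 ≈ 0.24
i=3: S_3 = 0.11 * 1.48^3 ≈ 0.36
The first 4 terms are: [0.11, 0.16, 0.24, 0.36]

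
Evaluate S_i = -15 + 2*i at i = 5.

S_5 = -15 + 2*5 = -15 + 10 = -5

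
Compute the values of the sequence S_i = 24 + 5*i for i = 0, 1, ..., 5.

This is an arithmetic sequence.
i=0: S_0 = 24 + 5*0 = 24
i=1: S_1 = 24 + 5*1 = 29
i=2: S_2 = 24 + 5*2 = 34
i=3: S_3 = 24 + 5*3 = 39
i=4: S_4 = 24 + 5*4 = 44
i=5: S_5 = 24 + 5*5 = 49
The first 6 terms are: [24, 29, 34, 39, 44, 49]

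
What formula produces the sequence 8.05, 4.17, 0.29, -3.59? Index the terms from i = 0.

Check differences: 4.17 - 8.05 = -3.88
0.29 - 4.17 = -3.88
Common difference d = -3.88.
First term a = 8.05.
Formula: S_i = 8.05 - 3.88*i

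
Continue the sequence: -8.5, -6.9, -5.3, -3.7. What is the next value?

Differences: -6.9 - -8.5 = 1.6
This is an arithmetic sequence with common difference d = 1.6.
Next term = -3.7 + 1.6 = -2.1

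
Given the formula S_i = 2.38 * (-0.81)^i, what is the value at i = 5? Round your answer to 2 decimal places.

S_5 = 2.38 * (-0.81)^5 ≈ 2.38 * -0.3487 ≈ -0.83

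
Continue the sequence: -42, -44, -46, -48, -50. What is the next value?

Differences: -44 - -42 = -2
This is an arithmetic sequence with common difference d = -2.
Next term = -50 + -2 = -52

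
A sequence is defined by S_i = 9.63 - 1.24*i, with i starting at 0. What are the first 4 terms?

This is an arithmetic sequence.
i=0: S_0 = 9.63 + -1.24*0 = 9.63
i=1: S_1 = 9.63 + -1.24*1 = 8.39
i=2: S_2 = 9.63 + -1.24*2 = 7.15
i=3: S_3 = 9.63 + -1.24*3 = 5.91
The first 4 terms are: [9.63, 8.39, 7.15, 5.91]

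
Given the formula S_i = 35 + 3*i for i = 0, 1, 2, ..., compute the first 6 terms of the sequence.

This is an arithmetic sequence.
i=0: S_0 = 35 + 3*0 = 35
i=1: S_1 = 35 + 3*1 = 38
i=2: S_2 = 35 + 3*2 = 41
i=3: S_3 = 35 + 3*3 = 44
i=4: S_4 = 35 + 3*4 = 47
i=5: S_5 = 35 + 3*5 = 50
The first 6 terms are: [35, 38, 41, 44, 47, 50]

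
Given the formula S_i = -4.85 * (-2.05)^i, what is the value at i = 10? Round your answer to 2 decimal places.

S_10 = -4.85 * (-2.05)^10 ≈ -4.85 * 1310.8066 ≈ -6357.41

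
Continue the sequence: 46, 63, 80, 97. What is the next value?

Differences: 63 - 46 = 17
This is an arithmetic sequence with common difference d = 17.
Next term = 97 + 17 = 114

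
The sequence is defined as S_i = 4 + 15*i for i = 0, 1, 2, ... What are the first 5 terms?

This is an arithmetic sequence.
i=0: S_0 = 4 + 15*0 = 4
i=1: S_1 = 4 + 15*1 = 19
i=2: S_2 = 4 + 15*2 = 34
i=3: S_3 = 4 + 15*3 = 49
i=4: S_4 = 4 + 15*4 = 64
The first 5 terms are: [4, 19, 34, 49, 64]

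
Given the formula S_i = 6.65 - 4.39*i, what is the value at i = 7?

S_7 = 6.65 + -4.39*7 = 6.65 + -30.73 = -24.08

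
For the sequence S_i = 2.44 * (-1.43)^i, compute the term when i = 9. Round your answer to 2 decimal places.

S_9 = 2.44 * (-1.43)^9 ≈ 2.44 * -25.0049 ≈ -61.01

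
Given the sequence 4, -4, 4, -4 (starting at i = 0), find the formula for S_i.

Check ratios: -4 / 4 = -1.0
Common ratio r = -1.
First term a = 4.
Formula: S_i = 4 * (-1)^i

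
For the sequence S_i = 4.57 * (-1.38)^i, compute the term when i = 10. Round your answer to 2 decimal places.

S_10 = 4.57 * (-1.38)^10 ≈ 4.57 * 25.049 ≈ 114.47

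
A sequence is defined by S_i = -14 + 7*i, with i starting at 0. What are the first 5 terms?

This is an arithmetic sequence.
i=0: S_0 = -14 + 7*0 = -14
i=1: S_1 = -14 + 7*1 = -7
i=2: S_2 = -14 + 7*2 = 0
i=3: S_3 = -14 + 7*3 = 7
i=4: S_4 = -14 + 7*4 = 14
The first 5 terms are: [-14, -7, 0, 7, 14]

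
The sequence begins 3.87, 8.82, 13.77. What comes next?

Differences: 8.82 - 3.87 = 4.95
This is an arithmetic sequence with common difference d = 4.95.
Next term = 13.77 + 4.95 = 18.72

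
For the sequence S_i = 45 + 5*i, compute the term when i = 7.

S_7 = 45 + 5*7 = 45 + 35 = 80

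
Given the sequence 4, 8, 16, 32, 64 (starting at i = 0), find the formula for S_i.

Check ratios: 8 / 4 = 2.0
Common ratio r = 2.
First term a = 4.
Formula: S_i = 4 * 2^i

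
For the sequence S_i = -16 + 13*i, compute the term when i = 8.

S_8 = -16 + 13*8 = -16 + 104 = 88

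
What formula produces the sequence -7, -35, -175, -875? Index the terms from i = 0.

Check ratios: -35 / -7 = 5.0
Common ratio r = 5.
First term a = -7.
Formula: S_i = -7 * 5^i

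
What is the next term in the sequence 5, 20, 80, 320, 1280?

Ratios: 20 / 5 = 4.0
This is a geometric sequence with common ratio r = 4.
Next term = 1280 * 4 = 5120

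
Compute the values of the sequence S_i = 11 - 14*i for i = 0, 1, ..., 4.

This is an arithmetic sequence.
i=0: S_0 = 11 + -14*0 = 11
i=1: S_1 = 11 + -14*1 = -3
i=2: S_2 = 11 + -14*2 = -17
i=3: S_3 = 11 + -14*3 = -31
i=4: S_4 = 11 + -14*4 = -45
The first 5 terms are: [11, -3, -17, -31, -45]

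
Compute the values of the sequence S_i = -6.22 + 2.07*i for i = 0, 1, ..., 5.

This is an arithmetic sequence.
i=0: S_0 = -6.22 + 2.07*0 = -6.22
i=1: S_1 = -6.22 + 2.07*1 = -4.15
i=2: S_2 = -6.22 + 2.07*2 = -2.08
i=3: S_3 = -6.22 + 2.07*3 = -0.01
i=4: S_4 = -6.22 + 2.07*4 = 2.06
i=5: S_5 = -6.22 + 2.07*5 = 4.13
The first 6 terms are: [-6.22, -4.15, -2.08, -0.01, 2.06, 4.13]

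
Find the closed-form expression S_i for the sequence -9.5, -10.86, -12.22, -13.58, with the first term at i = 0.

Check differences: -10.86 - -9.5 = -1.36
-12.22 - -10.86 = -1.36
Common difference d = -1.36.
First term a = -9.5.
Formula: S_i = -9.50 - 1.36*i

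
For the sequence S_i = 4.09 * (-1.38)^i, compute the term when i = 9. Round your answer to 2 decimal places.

S_9 = 4.09 * (-1.38)^9 ≈ 4.09 * -18.1515 ≈ -74.24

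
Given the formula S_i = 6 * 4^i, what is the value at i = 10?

S_10 = 6 * 4^10 = 6 * 1048576 = 6291456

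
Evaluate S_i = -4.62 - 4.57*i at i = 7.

S_7 = -4.62 + -4.57*7 = -4.62 + -31.99 = -36.61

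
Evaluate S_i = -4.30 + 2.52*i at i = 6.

S_6 = -4.3 + 2.52*6 = -4.3 + 15.12 = 10.82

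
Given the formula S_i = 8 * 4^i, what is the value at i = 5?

S_5 = 8 * 4^5 = 8 * 1024 = 8192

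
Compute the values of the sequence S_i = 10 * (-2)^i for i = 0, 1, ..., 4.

This is a geometric sequence.
i=0: S_0 = 10 * (-2)^0 = 10
i=1: S_1 = 10 * (-2)^1 = -20
i=2: S_2 = 10 * (-2)^2 = 40
i=3: S_3 = 10 * (-2)^3 = -80
i=4: S_4 = 10 * (-2)^4 = 160
The first 5 terms are: [10, -20, 40, -80, 160]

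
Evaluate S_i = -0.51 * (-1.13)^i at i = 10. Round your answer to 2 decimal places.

S_10 = -0.51 * (-1.13)^10 ≈ -0.51 * 3.3946 ≈ -1.73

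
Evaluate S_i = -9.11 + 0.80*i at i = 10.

S_10 = -9.11 + 0.8*10 = -9.11 + 8.0 = -1.11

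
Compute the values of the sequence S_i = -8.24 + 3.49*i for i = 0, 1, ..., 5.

This is an arithmetic sequence.
i=0: S_0 = -8.24 + 3.49*0 = -8.24
i=1: S_1 = -8.24 + 3.49*1 = -4.75
i=2: S_2 = -8.24 + 3.49*2 = -1.26
i=3: S_3 = -8.24 + 3.49*3 = 2.23
i=4: S_4 = -8.24 + 3.49*4 = 5.72
i=5: S_5 = -8.24 + 3.49*5 = 9.21
The first 6 terms are: [-8.24, -4.75, -1.26, 2.23, 5.72, 9.21]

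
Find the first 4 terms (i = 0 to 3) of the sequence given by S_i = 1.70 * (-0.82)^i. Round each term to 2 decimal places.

This is a geometric sequence.
i=0: S_0 = 1.7 * (-0.82)^0 = 1.7
i=1: S_1 = 1.7 * (-0.82)^1 ≈ -1.39
i=2: S_2 = 1.7 * (-0.82)^2 ≈ 1.14
i=3: S_3 = 1.7 * (-0.82)^3 ≈ -0.94
The first 4 terms are: [1.7, -1.39, 1.14, -0.94]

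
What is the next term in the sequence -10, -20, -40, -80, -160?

Ratios: -20 / -10 = 2.0
This is a geometric sequence with common ratio r = 2.
Next term = -160 * 2 = -320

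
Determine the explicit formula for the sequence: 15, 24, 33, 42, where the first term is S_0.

Check differences: 24 - 15 = 9
33 - 24 = 9
Common difference d = 9.
First term a = 15.
Formula: S_i = 15 + 9*i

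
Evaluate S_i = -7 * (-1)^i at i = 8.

S_8 = -7 * (-1)^8 = -7 * 1 = -7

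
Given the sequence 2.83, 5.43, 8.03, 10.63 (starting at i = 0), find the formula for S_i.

Check differences: 5.43 - 2.83 = 2.6
8.03 - 5.43 = 2.6
Common difference d = 2.6.
First term a = 2.83.
Formula: S_i = 2.83 + 2.60*i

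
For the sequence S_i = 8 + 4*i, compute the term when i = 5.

S_5 = 8 + 4*5 = 8 + 20 = 28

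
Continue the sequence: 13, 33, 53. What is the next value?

Differences: 33 - 13 = 20
This is an arithmetic sequence with common difference d = 20.
Next term = 53 + 20 = 73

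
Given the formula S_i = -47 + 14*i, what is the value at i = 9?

S_9 = -47 + 14*9 = -47 + 126 = 79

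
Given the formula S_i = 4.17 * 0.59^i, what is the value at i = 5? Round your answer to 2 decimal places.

S_5 = 4.17 * 0.59^5 ≈ 4.17 * 0.0715 ≈ 0.3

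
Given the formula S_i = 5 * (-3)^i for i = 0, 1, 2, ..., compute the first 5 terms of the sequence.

This is a geometric sequence.
i=0: S_0 = 5 * (-3)^0 = 5
i=1: S_1 = 5 * (-3)^1 = -15
i=2: S_2 = 5 * (-3)^2 = 45
i=3: S_3 = 5 * (-3)^3 = -135
i=4: S_4 = 5 * (-3)^4 = 405
The first 5 terms are: [5, -15, 45, -135, 405]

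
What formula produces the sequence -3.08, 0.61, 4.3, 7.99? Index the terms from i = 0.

Check differences: 0.61 - -3.08 = 3.69
4.3 - 0.61 = 3.69
Common difference d = 3.69.
First term a = -3.08.
Formula: S_i = -3.08 + 3.69*i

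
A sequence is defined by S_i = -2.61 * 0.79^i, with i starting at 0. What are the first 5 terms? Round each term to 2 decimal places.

This is a geometric sequence.
i=0: S_0 = -2.61 * 0.79^0 = -2.61
i=1: S_1 = -2.61 * 0.79^1 ≈ -2.06
i=2: S_2 = -2.61 * 0.79^2 ≈ -1.63
i=3: S_3 = -2.61 * 0.79^3 ≈ -1.29
i=4: S_4 = -2.61 * 0.79^4 ≈ -1.02
The first 5 terms are: [-2.61, -2.06, -1.63, -1.29, -1.02]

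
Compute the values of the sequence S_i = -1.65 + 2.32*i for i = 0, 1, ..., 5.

This is an arithmetic sequence.
i=0: S_0 = -1.65 + 2.32*0 = -1.65
i=1: S_1 = -1.65 + 2.32*1 = 0.67
i=2: S_2 = -1.65 + 2.32*2 = 2.99
i=3: S_3 = -1.65 + 2.32*3 = 5.31
i=4: S_4 = -1.65 + 2.32*4 = 7.63
i=5: S_5 = -1.65 + 2.32*5 = 9.95
The first 6 terms are: [-1.65, 0.67, 2.99, 5.31, 7.63, 9.95]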